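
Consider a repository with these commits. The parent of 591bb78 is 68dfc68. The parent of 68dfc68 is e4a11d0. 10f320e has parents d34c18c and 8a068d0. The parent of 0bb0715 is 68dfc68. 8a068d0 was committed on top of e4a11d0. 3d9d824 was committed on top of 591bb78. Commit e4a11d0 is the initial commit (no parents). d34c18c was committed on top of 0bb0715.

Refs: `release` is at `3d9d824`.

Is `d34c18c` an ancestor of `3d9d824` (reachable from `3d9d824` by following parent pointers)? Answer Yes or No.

Ancestors of 3d9d824: {3d9d824, 591bb78, 68dfc68, e4a11d0}.
d34c18c is not in that set, so it is not an ancestor of 3d9d824.

No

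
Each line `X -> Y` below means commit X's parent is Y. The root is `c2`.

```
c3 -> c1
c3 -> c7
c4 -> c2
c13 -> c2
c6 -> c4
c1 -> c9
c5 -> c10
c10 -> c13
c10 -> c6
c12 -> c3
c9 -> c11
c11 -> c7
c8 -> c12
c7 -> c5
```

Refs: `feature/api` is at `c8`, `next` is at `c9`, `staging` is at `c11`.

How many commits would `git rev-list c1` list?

Walking parent pointers from c1: reachable set = {c1, c10, c11, c13, c2, c4, c5, c6, c7, c9}.
That is 10 commits.

10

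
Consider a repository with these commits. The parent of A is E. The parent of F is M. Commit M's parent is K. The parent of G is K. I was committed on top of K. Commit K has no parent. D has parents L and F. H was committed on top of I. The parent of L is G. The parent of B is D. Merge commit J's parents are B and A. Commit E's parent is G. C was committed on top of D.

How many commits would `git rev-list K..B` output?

Reachable from B: {B, D, F, G, K, L, M}.
Reachable from K: {K}.
In B's history but not K's: {B, D, F, G, L, M} — 6 commits.

6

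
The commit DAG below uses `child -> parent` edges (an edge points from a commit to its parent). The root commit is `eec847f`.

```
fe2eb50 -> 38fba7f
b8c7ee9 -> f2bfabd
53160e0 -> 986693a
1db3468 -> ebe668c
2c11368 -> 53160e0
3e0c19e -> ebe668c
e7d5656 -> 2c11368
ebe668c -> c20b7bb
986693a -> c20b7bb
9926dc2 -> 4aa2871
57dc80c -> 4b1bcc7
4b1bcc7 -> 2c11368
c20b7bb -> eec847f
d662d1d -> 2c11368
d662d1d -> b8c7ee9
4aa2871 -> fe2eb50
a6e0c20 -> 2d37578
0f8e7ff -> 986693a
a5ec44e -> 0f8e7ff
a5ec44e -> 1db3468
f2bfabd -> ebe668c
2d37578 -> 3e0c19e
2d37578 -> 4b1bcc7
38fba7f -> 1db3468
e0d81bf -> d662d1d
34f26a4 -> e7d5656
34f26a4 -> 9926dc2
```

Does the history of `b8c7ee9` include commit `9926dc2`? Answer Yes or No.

No

Ancestors of b8c7ee9: {b8c7ee9, c20b7bb, ebe668c, eec847f, f2bfabd}.
9926dc2 is not in that set, so it is not an ancestor of b8c7ee9.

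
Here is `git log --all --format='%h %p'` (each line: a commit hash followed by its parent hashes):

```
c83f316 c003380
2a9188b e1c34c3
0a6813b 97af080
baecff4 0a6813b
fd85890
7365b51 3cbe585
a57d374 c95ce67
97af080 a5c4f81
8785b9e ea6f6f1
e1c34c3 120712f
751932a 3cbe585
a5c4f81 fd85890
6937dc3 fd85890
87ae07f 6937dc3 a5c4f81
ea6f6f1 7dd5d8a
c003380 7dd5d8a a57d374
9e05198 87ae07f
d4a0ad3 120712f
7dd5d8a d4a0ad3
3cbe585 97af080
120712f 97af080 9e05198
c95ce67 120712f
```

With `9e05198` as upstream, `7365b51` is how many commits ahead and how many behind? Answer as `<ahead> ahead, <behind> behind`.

3 ahead, 3 behind

Reachable from 7365b51: {3cbe585, 7365b51, 97af080, a5c4f81, fd85890}.
Reachable from 9e05198: {6937dc3, 87ae07f, 9e05198, a5c4f81, fd85890}.
Only in 7365b51's history (ahead): {3cbe585, 7365b51, 97af080} — 3.
Only in 9e05198's history (behind): {6937dc3, 87ae07f, 9e05198} — 3.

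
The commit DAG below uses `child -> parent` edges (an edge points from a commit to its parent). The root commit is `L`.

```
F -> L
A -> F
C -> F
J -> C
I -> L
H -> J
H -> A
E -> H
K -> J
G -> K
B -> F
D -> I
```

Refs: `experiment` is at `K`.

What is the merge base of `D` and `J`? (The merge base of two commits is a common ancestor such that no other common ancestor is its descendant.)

Ancestors of D: {D, I, L}.
Ancestors of J: {C, F, J, L}.
Common ancestors: {L}.
The only common ancestor is L, so it is the merge base.

L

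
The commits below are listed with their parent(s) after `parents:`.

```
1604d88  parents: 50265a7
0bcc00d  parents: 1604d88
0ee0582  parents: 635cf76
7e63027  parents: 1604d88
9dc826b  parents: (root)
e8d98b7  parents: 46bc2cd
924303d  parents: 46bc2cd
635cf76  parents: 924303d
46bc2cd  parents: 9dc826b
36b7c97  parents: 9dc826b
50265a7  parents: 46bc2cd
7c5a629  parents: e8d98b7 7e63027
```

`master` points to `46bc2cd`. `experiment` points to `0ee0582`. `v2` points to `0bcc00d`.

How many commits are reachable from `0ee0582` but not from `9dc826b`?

Reachable from 0ee0582: {0ee0582, 46bc2cd, 635cf76, 924303d, 9dc826b}.
Reachable from 9dc826b: {9dc826b}.
In 0ee0582's history but not 9dc826b's: {0ee0582, 46bc2cd, 635cf76, 924303d} — 4 commits.

4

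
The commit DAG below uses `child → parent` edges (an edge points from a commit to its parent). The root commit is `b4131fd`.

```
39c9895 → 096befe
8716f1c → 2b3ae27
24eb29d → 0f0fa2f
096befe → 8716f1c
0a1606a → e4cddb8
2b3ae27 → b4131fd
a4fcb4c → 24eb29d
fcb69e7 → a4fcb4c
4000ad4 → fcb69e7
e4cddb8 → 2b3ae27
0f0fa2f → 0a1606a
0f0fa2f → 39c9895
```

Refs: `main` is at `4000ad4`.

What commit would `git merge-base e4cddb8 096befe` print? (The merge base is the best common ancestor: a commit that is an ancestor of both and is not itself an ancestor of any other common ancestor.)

2b3ae27

Ancestors of e4cddb8: {2b3ae27, b4131fd, e4cddb8}.
Ancestors of 096befe: {096befe, 2b3ae27, 8716f1c, b4131fd}.
Common ancestors: {2b3ae27, b4131fd}.
Among these, 2b3ae27 is not an ancestor of any other common ancestor — it is the merge base.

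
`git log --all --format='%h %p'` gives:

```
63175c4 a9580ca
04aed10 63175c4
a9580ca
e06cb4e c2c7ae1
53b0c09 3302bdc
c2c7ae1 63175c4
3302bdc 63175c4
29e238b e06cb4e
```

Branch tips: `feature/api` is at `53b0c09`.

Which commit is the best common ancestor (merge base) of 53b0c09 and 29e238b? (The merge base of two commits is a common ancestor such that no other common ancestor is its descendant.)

Ancestors of 53b0c09: {3302bdc, 53b0c09, 63175c4, a9580ca}.
Ancestors of 29e238b: {29e238b, 63175c4, a9580ca, c2c7ae1, e06cb4e}.
Common ancestors: {63175c4, a9580ca}.
Among these, 63175c4 is not an ancestor of any other common ancestor — it is the merge base.

63175c4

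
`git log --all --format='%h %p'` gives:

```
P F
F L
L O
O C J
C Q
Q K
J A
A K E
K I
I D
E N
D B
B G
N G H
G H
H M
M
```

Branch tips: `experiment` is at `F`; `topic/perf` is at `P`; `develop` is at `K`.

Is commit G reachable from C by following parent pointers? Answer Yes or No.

Ancestors of C (commits reachable by following parents): {B, C, D, G, H, I, K, M, Q}.
G is in that set, so it is an ancestor of C.

Yes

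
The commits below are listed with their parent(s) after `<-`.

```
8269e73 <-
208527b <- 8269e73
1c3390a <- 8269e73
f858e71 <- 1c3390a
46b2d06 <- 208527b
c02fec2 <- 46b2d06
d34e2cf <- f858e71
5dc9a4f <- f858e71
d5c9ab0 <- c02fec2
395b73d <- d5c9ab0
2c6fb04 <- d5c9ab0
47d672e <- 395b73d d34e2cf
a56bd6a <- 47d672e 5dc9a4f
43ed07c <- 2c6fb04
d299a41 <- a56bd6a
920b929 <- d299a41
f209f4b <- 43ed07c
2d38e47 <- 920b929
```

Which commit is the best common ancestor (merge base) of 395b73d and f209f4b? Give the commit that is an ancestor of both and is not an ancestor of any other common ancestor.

d5c9ab0

Ancestors of 395b73d: {208527b, 395b73d, 46b2d06, 8269e73, c02fec2, d5c9ab0}.
Ancestors of f209f4b: {208527b, 2c6fb04, 43ed07c, 46b2d06, 8269e73, c02fec2, d5c9ab0, f209f4b}.
Common ancestors: {208527b, 46b2d06, 8269e73, c02fec2, d5c9ab0}.
Among these, d5c9ab0 is not an ancestor of any other common ancestor — it is the merge base.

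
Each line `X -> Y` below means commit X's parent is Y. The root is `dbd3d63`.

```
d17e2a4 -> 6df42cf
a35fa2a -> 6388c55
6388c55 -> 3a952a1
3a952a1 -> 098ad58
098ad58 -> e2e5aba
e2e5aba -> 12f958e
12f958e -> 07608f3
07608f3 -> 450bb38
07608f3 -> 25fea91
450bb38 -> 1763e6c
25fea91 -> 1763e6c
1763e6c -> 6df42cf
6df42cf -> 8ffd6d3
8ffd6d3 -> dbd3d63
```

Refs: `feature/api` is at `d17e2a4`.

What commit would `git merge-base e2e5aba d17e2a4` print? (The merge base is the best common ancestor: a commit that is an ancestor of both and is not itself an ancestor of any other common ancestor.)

6df42cf

Ancestors of e2e5aba: {07608f3, 12f958e, 1763e6c, 25fea91, 450bb38, 6df42cf, 8ffd6d3, dbd3d63, e2e5aba}.
Ancestors of d17e2a4: {6df42cf, 8ffd6d3, d17e2a4, dbd3d63}.
Common ancestors: {6df42cf, 8ffd6d3, dbd3d63}.
Among these, 6df42cf is not an ancestor of any other common ancestor — it is the merge base.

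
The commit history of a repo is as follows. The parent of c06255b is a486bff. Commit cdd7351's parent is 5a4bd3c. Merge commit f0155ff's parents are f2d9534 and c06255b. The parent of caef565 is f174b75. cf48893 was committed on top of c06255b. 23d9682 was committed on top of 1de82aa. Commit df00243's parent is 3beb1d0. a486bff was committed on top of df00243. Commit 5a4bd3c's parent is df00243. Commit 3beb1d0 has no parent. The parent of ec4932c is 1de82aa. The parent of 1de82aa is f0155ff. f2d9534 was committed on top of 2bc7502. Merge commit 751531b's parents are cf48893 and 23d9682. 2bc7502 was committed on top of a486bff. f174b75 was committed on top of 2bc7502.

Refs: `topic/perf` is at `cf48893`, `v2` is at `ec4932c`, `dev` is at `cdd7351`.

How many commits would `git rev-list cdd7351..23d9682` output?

7

Reachable from 23d9682: {1de82aa, 23d9682, 2bc7502, 3beb1d0, a486bff, c06255b, df00243, f0155ff, f2d9534}.
Reachable from cdd7351: {3beb1d0, 5a4bd3c, cdd7351, df00243}.
In 23d9682's history but not cdd7351's: {1de82aa, 23d9682, 2bc7502, a486bff, c06255b, f0155ff, f2d9534} — 7 commits.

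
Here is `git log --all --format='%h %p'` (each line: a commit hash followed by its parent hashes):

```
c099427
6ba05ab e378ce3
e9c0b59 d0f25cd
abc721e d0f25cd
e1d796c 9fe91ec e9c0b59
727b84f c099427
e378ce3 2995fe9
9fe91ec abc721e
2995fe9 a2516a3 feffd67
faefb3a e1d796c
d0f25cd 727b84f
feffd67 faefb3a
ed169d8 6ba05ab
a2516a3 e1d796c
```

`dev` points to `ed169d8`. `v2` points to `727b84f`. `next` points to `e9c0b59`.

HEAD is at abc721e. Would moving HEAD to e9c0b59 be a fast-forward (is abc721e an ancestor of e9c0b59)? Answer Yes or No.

A fast-forward from abc721e to e9c0b59 is possible iff abc721e is an ancestor of e9c0b59.
Ancestors of e9c0b59: {727b84f, c099427, d0f25cd, e9c0b59}.
abc721e is not among them, so fast-forward is not possible.

No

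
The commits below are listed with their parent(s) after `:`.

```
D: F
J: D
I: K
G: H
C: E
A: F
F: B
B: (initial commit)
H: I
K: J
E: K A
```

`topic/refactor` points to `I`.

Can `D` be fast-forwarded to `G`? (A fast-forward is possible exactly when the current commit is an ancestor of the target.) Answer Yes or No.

A fast-forward from D to G is possible iff D is an ancestor of G.
Ancestors of G: {B, D, F, G, H, I, J, K}.
D is among them, so fast-forward is possible.

Yes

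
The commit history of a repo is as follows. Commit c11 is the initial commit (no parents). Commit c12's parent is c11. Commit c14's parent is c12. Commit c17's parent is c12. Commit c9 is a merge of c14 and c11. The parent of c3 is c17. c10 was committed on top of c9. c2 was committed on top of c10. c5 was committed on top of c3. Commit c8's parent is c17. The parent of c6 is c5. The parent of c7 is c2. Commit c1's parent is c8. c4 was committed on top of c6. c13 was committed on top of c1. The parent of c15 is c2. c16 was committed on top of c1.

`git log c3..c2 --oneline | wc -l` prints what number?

4

Reachable from c2: {c10, c11, c12, c14, c2, c9}.
Reachable from c3: {c11, c12, c17, c3}.
In c2's history but not c3's: {c10, c14, c2, c9} — 4 commits.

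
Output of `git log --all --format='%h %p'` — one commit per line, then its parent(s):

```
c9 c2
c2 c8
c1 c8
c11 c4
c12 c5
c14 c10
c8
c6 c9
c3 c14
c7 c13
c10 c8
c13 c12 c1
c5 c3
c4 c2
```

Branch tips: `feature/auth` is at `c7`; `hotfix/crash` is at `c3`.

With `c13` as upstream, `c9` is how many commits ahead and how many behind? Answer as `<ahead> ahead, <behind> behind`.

Reachable from c9: {c2, c8, c9}.
Reachable from c13: {c1, c10, c12, c13, c14, c3, c5, c8}.
Only in c9's history (ahead): {c2, c9} — 2.
Only in c13's history (behind): {c1, c10, c12, c13, c14, c3, c5} — 7.

2 ahead, 7 behind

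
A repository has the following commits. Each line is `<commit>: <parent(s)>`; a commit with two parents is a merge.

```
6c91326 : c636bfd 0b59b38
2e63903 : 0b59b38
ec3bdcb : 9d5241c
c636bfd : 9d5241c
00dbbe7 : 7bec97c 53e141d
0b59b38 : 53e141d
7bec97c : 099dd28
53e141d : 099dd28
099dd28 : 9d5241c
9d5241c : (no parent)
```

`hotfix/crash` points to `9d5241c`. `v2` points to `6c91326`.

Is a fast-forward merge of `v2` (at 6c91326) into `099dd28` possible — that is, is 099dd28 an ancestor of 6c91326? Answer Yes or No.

A fast-forward from 099dd28 to 6c91326 is possible iff 099dd28 is an ancestor of 6c91326.
Ancestors of 6c91326: {099dd28, 0b59b38, 53e141d, 6c91326, 9d5241c, c636bfd}.
099dd28 is among them, so fast-forward is possible.

Yes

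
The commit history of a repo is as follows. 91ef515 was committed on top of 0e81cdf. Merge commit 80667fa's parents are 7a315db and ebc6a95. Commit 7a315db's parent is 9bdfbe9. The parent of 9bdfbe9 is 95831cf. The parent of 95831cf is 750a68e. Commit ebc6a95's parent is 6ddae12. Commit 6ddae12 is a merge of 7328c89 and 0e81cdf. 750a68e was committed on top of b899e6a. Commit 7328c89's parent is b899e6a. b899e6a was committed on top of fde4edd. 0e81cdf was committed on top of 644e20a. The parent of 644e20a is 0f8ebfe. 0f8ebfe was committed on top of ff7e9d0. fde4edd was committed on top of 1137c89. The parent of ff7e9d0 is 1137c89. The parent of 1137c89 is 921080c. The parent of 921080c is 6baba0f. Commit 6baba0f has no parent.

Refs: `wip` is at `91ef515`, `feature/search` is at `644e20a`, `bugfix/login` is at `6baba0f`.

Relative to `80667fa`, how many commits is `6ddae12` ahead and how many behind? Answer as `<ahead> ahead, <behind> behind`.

Reachable from 6ddae12: {0e81cdf, 0f8ebfe, 1137c89, 644e20a, 6baba0f, 6ddae12, 7328c89, 921080c, b899e6a, fde4edd, ff7e9d0}.
Reachable from 80667fa: {0e81cdf, 0f8ebfe, 1137c89, 644e20a, 6baba0f, 6ddae12, 7328c89, 750a68e, 7a315db, 80667fa, 921080c, 95831cf, 9bdfbe9, b899e6a, ebc6a95, fde4edd, ff7e9d0}.
Only in 6ddae12's history (ahead): {} — 0.
Only in 80667fa's history (behind): {750a68e, 7a315db, 80667fa, 95831cf, 9bdfbe9, ebc6a95} — 6.

0 ahead, 6 behind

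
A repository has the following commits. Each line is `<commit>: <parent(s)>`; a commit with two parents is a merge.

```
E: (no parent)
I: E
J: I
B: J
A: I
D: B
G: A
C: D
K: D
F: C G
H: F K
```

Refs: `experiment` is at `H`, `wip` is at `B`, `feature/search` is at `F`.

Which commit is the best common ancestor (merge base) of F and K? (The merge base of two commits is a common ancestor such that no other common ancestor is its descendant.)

D

Ancestors of F: {A, B, C, D, E, F, G, I, J}.
Ancestors of K: {B, D, E, I, J, K}.
Common ancestors: {B, D, E, I, J}.
Among these, D is not an ancestor of any other common ancestor — it is the merge base.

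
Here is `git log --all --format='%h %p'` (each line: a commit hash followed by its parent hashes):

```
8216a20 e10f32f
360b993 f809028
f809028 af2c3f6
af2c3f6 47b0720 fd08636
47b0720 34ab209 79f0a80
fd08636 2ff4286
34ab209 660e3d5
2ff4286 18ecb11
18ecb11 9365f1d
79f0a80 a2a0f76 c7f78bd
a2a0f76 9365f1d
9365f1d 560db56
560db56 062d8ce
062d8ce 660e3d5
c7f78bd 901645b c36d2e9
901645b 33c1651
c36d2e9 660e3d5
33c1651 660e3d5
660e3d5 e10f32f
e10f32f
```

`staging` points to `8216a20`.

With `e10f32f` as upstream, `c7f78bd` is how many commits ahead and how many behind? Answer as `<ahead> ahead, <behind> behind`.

Reachable from c7f78bd: {33c1651, 660e3d5, 901645b, c36d2e9, c7f78bd, e10f32f}.
Reachable from e10f32f: {e10f32f}.
Only in c7f78bd's history (ahead): {33c1651, 660e3d5, 901645b, c36d2e9, c7f78bd} — 5.
Only in e10f32f's history (behind): {} — 0.

5 ahead, 0 behind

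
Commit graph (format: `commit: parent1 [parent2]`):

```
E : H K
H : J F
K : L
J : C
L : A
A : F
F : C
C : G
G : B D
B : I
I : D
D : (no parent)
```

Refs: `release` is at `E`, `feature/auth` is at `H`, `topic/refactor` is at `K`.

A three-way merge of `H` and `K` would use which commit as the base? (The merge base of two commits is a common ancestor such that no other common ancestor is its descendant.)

Ancestors of H: {B, C, D, F, G, H, I, J}.
Ancestors of K: {A, B, C, D, F, G, I, K, L}.
Common ancestors: {B, C, D, F, G, I}.
Among these, F is not an ancestor of any other common ancestor — it is the merge base.

F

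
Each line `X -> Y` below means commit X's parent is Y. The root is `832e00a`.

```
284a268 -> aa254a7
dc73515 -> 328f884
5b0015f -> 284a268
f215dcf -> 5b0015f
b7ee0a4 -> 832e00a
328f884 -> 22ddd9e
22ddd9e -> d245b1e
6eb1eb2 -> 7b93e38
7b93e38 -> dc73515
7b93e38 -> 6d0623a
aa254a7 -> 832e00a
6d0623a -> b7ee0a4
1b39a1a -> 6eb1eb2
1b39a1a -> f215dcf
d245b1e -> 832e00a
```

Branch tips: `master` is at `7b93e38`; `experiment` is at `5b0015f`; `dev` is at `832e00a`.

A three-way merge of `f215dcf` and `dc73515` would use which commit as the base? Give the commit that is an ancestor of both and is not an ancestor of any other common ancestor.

Ancestors of f215dcf: {284a268, 5b0015f, 832e00a, aa254a7, f215dcf}.
Ancestors of dc73515: {22ddd9e, 328f884, 832e00a, d245b1e, dc73515}.
Common ancestors: {832e00a}.
The only common ancestor is 832e00a, so it is the merge base.

832e00a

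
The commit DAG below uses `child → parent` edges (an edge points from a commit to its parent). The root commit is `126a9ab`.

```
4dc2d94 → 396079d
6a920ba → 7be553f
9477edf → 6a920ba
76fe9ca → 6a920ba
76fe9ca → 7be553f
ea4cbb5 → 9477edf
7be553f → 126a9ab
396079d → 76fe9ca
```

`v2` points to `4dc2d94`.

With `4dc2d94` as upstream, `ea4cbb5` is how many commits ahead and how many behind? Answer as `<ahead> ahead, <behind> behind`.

Reachable from ea4cbb5: {126a9ab, 6a920ba, 7be553f, 9477edf, ea4cbb5}.
Reachable from 4dc2d94: {126a9ab, 396079d, 4dc2d94, 6a920ba, 76fe9ca, 7be553f}.
Only in ea4cbb5's history (ahead): {9477edf, ea4cbb5} — 2.
Only in 4dc2d94's history (behind): {396079d, 4dc2d94, 76fe9ca} — 3.

2 ahead, 3 behind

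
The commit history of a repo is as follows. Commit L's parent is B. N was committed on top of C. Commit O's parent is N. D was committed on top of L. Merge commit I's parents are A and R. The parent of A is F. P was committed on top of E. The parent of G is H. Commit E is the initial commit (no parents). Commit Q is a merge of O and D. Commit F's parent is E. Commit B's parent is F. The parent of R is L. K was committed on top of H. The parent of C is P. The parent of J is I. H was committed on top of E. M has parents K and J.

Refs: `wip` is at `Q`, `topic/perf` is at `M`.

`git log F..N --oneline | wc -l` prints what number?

Reachable from N: {C, E, N, P}.
Reachable from F: {E, F}.
In N's history but not F's: {C, N, P} — 3 commits.

3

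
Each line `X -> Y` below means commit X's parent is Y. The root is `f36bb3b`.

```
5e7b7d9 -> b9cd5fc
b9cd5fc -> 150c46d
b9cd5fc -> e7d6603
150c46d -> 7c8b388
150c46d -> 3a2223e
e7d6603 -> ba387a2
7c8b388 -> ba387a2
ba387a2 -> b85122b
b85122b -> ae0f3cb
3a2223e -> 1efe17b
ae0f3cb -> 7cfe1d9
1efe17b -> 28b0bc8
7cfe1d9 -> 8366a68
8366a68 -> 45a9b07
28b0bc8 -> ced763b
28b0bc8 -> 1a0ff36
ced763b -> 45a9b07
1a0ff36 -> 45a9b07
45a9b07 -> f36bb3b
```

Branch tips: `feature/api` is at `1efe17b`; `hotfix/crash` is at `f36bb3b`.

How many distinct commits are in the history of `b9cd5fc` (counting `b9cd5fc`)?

Walking parent pointers from b9cd5fc: reachable set = {150c46d, 1a0ff36, 1efe17b, 28b0bc8, 3a2223e, 45a9b07, 7c8b388, 7cfe1d9, 8366a68, ae0f3cb, b85122b, b9cd5fc, ba387a2, ced763b, e7d6603, f36bb3b}.
That is 16 commits.

16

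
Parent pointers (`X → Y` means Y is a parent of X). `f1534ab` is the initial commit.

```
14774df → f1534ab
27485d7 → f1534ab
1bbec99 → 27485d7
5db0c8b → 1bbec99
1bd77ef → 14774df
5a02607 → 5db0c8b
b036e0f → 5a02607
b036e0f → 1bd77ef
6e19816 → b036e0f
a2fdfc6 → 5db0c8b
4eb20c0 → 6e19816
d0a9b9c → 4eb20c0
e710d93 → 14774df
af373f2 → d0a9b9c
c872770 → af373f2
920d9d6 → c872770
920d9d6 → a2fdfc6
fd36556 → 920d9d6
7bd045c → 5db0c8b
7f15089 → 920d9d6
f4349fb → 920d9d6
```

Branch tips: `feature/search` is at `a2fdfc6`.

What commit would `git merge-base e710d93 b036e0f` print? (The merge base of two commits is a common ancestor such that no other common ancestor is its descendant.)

14774df

Ancestors of e710d93: {14774df, e710d93, f1534ab}.
Ancestors of b036e0f: {14774df, 1bbec99, 1bd77ef, 27485d7, 5a02607, 5db0c8b, b036e0f, f1534ab}.
Common ancestors: {14774df, f1534ab}.
Among these, 14774df is not an ancestor of any other common ancestor — it is the merge base.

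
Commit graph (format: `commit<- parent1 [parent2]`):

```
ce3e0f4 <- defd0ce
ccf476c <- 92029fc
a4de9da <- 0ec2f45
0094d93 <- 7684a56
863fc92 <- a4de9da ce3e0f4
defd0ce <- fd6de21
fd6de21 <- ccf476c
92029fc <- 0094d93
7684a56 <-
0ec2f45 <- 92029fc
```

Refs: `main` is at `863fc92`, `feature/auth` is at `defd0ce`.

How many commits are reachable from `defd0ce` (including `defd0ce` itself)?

Walking parent pointers from defd0ce: reachable set = {0094d93, 7684a56, 92029fc, ccf476c, defd0ce, fd6de21}.
That is 6 commits.

6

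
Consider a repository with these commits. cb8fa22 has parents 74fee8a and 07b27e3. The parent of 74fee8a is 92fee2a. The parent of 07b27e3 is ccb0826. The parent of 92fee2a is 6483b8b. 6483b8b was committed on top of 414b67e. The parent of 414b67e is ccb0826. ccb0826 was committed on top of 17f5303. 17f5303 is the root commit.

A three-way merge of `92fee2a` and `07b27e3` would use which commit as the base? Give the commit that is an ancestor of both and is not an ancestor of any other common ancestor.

Ancestors of 92fee2a: {17f5303, 414b67e, 6483b8b, 92fee2a, ccb0826}.
Ancestors of 07b27e3: {07b27e3, 17f5303, ccb0826}.
Common ancestors: {17f5303, ccb0826}.
Among these, ccb0826 is not an ancestor of any other common ancestor — it is the merge base.

ccb0826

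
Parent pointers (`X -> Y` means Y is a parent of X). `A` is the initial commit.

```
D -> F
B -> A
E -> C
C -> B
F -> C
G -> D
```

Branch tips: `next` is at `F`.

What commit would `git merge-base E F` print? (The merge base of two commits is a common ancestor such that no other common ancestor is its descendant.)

Ancestors of E: {A, B, C, E}.
Ancestors of F: {A, B, C, F}.
Common ancestors: {A, B, C}.
Among these, C is not an ancestor of any other common ancestor — it is the merge base.

C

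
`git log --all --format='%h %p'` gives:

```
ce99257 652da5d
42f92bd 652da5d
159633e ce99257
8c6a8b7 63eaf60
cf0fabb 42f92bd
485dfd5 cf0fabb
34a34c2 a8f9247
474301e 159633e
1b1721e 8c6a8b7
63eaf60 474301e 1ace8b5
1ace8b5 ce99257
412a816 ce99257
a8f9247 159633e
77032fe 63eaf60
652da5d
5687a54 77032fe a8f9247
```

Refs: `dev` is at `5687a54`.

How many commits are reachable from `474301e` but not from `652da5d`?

3

Reachable from 474301e: {159633e, 474301e, 652da5d, ce99257}.
Reachable from 652da5d: {652da5d}.
In 474301e's history but not 652da5d's: {159633e, 474301e, ce99257} — 3 commits.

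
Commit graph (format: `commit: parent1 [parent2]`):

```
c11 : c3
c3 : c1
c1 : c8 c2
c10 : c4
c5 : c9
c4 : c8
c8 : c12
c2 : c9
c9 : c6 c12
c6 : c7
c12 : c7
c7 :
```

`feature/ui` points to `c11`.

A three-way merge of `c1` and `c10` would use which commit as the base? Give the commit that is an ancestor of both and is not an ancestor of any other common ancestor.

Ancestors of c1: {c1, c12, c2, c6, c7, c8, c9}.
Ancestors of c10: {c10, c12, c4, c7, c8}.
Common ancestors: {c12, c7, c8}.
Among these, c8 is not an ancestor of any other common ancestor — it is the merge base.

c8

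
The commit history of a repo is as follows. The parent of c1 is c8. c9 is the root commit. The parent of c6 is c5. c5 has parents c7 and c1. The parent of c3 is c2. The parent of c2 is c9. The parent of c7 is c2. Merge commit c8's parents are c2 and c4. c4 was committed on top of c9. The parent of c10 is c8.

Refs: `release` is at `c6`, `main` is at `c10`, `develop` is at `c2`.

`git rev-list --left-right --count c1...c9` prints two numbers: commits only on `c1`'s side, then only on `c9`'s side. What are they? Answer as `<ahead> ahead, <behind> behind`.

Reachable from c1: {c1, c2, c4, c8, c9}.
Reachable from c9: {c9}.
Only in c1's history (ahead): {c1, c2, c4, c8} — 4.
Only in c9's history (behind): {} — 0.

4 ahead, 0 behind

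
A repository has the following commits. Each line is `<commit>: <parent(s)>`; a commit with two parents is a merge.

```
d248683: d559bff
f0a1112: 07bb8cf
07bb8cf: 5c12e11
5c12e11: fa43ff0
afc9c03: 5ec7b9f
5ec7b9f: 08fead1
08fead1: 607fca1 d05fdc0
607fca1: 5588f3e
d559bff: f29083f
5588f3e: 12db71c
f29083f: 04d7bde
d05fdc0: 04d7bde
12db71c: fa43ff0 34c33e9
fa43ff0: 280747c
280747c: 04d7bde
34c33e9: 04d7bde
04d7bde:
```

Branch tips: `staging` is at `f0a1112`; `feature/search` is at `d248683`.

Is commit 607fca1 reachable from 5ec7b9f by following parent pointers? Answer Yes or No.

Ancestors of 5ec7b9f (commits reachable by following parents): {04d7bde, 08fead1, 12db71c, 280747c, 34c33e9, 5588f3e, 5ec7b9f, 607fca1, d05fdc0, fa43ff0}.
607fca1 is in that set, so it is an ancestor of 5ec7b9f.

Yes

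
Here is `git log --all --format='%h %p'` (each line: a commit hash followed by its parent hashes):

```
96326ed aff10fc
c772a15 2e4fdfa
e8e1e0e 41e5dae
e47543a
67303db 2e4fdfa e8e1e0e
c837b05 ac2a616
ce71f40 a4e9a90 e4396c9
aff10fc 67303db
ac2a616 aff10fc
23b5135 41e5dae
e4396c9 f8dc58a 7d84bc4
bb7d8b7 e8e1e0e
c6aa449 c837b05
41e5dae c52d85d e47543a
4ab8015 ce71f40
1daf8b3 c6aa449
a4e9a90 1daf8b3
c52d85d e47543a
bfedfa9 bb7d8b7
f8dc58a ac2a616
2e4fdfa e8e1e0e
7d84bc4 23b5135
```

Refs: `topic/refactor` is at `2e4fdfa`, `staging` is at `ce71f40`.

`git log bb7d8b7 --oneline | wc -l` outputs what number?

Walking parent pointers from bb7d8b7: reachable set = {41e5dae, bb7d8b7, c52d85d, e47543a, e8e1e0e}.
That is 5 commits.

5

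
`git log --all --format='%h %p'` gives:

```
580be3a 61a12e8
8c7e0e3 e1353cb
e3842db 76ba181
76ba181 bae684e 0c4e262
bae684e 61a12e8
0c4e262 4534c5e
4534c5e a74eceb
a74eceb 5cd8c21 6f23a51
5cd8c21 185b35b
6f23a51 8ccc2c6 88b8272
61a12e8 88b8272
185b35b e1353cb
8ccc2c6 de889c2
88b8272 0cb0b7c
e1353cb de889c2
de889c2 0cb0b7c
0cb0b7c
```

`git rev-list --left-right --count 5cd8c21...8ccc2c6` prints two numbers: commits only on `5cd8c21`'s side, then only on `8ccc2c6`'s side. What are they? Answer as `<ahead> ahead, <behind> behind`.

Reachable from 5cd8c21: {0cb0b7c, 185b35b, 5cd8c21, de889c2, e1353cb}.
Reachable from 8ccc2c6: {0cb0b7c, 8ccc2c6, de889c2}.
Only in 5cd8c21's history (ahead): {185b35b, 5cd8c21, e1353cb} — 3.
Only in 8ccc2c6's history (behind): {8ccc2c6} — 1.

3 ahead, 1 behind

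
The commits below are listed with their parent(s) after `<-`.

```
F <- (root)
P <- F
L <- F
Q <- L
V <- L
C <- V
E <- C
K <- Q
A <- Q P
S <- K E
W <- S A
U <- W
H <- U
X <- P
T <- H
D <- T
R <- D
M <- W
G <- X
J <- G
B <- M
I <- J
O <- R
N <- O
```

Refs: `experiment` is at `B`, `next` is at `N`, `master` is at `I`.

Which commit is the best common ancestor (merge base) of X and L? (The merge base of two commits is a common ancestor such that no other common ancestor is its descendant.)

Ancestors of X: {F, P, X}.
Ancestors of L: {F, L}.
Common ancestors: {F}.
The only common ancestor is F, so it is the merge base.

F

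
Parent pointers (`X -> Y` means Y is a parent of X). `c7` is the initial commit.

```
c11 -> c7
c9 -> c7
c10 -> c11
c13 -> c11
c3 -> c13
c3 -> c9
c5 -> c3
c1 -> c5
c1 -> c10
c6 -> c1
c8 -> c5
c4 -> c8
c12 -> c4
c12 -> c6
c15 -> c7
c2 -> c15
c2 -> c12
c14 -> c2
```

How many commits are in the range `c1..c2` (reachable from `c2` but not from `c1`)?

Reachable from c2: {c1, c10, c11, c12, c13, c15, c2, c3, c4, c5, c6, c7, c8, c9}.
Reachable from c1: {c1, c10, c11, c13, c3, c5, c7, c9}.
In c2's history but not c1's: {c12, c15, c2, c4, c6, c8} — 6 commits.

6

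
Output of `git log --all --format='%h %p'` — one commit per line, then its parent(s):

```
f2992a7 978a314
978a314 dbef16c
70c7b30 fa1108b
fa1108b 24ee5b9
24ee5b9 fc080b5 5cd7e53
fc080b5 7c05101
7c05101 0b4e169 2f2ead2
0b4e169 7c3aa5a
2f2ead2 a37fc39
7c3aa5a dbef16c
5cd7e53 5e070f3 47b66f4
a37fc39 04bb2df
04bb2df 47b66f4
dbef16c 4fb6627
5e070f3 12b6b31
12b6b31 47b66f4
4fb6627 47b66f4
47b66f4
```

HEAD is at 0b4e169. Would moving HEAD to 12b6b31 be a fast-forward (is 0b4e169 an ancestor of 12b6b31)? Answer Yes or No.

A fast-forward from 0b4e169 to 12b6b31 is possible iff 0b4e169 is an ancestor of 12b6b31.
Ancestors of 12b6b31: {12b6b31, 47b66f4}.
0b4e169 is not among them, so fast-forward is not possible.

No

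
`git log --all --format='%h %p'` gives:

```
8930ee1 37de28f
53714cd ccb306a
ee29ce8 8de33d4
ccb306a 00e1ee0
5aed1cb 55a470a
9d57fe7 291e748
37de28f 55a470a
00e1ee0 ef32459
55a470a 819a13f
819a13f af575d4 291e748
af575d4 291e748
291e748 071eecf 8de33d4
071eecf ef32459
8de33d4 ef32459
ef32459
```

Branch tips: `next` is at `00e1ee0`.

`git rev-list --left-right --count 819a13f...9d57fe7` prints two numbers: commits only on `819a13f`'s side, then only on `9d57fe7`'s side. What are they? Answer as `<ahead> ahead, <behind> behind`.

Reachable from 819a13f: {071eecf, 291e748, 819a13f, 8de33d4, af575d4, ef32459}.
Reachable from 9d57fe7: {071eecf, 291e748, 8de33d4, 9d57fe7, ef32459}.
Only in 819a13f's history (ahead): {819a13f, af575d4} — 2.
Only in 9d57fe7's history (behind): {9d57fe7} — 1.

2 ahead, 1 behind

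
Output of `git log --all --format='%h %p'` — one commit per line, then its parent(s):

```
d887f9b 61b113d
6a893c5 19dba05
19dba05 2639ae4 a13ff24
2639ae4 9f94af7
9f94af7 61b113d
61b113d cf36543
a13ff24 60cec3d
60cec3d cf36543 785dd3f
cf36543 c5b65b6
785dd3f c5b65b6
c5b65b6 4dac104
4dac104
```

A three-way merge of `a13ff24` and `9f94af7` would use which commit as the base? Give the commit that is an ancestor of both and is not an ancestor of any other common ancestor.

Ancestors of a13ff24: {4dac104, 60cec3d, 785dd3f, a13ff24, c5b65b6, cf36543}.
Ancestors of 9f94af7: {4dac104, 61b113d, 9f94af7, c5b65b6, cf36543}.
Common ancestors: {4dac104, c5b65b6, cf36543}.
Among these, cf36543 is not an ancestor of any other common ancestor — it is the merge base.

cf36543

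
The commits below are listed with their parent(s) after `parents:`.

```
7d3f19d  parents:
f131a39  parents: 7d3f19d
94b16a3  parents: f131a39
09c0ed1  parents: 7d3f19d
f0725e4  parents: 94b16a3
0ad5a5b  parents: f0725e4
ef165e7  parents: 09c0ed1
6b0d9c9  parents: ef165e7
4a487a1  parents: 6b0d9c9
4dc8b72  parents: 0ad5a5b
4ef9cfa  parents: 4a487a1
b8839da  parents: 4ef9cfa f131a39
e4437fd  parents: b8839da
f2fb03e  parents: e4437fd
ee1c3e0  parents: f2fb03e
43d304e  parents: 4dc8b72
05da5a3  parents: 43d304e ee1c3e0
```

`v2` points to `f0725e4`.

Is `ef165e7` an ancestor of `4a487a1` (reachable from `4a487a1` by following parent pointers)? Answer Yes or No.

Ancestors of 4a487a1 (commits reachable by following parents): {09c0ed1, 4a487a1, 6b0d9c9, 7d3f19d, ef165e7}.
ef165e7 is in that set, so it is an ancestor of 4a487a1.

Yes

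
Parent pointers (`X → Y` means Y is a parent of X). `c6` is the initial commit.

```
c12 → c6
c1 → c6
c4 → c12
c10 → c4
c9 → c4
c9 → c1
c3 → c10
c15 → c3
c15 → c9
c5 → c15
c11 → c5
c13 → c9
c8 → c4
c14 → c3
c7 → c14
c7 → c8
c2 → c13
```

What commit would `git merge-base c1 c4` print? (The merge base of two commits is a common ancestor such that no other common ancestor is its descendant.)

Ancestors of c1: {c1, c6}.
Ancestors of c4: {c12, c4, c6}.
Common ancestors: {c6}.
The only common ancestor is c6, so it is the merge base.

c6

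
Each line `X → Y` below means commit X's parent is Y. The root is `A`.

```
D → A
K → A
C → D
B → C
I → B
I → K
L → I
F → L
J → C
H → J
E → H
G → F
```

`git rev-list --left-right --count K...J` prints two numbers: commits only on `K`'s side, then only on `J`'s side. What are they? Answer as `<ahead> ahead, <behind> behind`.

1 ahead, 3 behind

Reachable from K: {A, K}.
Reachable from J: {A, C, D, J}.
Only in K's history (ahead): {K} — 1.
Only in J's history (behind): {C, D, J} — 3.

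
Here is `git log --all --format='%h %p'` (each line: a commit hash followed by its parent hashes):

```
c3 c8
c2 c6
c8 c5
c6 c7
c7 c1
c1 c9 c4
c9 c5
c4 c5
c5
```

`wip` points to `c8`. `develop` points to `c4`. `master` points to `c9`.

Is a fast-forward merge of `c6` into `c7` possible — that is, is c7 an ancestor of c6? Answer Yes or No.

A fast-forward from c7 to c6 is possible iff c7 is an ancestor of c6.
Ancestors of c6: {c1, c4, c5, c6, c7, c9}.
c7 is among them, so fast-forward is possible.

Yes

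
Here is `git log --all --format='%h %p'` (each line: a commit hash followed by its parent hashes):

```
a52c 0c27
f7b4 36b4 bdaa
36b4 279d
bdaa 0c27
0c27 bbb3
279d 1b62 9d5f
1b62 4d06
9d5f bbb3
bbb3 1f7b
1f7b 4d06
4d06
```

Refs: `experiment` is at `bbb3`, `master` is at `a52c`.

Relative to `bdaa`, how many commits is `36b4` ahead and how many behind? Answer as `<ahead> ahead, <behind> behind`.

Reachable from 36b4: {1b62, 1f7b, 279d, 36b4, 4d06, 9d5f, bbb3}.
Reachable from bdaa: {0c27, 1f7b, 4d06, bbb3, bdaa}.
Only in 36b4's history (ahead): {1b62, 279d, 36b4, 9d5f} — 4.
Only in bdaa's history (behind): {0c27, bdaa} — 2.

4 ahead, 2 behind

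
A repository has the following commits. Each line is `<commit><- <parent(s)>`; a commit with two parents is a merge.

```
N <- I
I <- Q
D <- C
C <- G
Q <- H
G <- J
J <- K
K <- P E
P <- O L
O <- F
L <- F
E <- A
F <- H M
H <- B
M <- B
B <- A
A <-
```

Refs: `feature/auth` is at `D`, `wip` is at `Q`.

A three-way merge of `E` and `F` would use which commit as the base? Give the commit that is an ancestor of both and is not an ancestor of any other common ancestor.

A

Ancestors of E: {A, E}.
Ancestors of F: {A, B, F, H, M}.
Common ancestors: {A}.
The only common ancestor is A, so it is the merge base.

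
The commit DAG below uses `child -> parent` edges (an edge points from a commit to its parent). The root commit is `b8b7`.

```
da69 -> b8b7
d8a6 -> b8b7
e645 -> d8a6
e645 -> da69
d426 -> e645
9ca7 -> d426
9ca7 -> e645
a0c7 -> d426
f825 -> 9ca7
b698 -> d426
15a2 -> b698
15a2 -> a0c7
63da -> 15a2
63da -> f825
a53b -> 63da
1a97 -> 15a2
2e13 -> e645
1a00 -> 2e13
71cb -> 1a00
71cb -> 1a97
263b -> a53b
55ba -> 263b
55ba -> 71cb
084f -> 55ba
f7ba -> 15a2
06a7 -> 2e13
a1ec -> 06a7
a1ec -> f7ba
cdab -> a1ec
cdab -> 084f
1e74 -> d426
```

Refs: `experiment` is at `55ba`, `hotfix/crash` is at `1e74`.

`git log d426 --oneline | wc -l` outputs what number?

Walking parent pointers from d426: reachable set = {b8b7, d426, d8a6, da69, e645}.
That is 5 commits.

5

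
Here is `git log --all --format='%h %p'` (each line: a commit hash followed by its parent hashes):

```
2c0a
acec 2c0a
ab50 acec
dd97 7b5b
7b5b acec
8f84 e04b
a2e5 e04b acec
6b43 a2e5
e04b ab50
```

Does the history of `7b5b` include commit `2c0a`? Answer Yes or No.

Ancestors of 7b5b (commits reachable by following parents): {2c0a, 7b5b, acec}.
2c0a is in that set, so it is an ancestor of 7b5b.

Yes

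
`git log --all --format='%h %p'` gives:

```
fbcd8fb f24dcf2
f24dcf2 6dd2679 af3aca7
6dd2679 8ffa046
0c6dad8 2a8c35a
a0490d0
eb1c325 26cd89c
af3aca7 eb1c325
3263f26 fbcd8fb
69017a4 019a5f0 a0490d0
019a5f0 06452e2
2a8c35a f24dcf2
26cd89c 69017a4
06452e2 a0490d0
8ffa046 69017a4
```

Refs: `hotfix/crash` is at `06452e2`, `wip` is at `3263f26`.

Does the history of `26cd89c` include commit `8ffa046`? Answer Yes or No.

Ancestors of 26cd89c: {019a5f0, 06452e2, 26cd89c, 69017a4, a0490d0}.
8ffa046 is not in that set, so it is not an ancestor of 26cd89c.

No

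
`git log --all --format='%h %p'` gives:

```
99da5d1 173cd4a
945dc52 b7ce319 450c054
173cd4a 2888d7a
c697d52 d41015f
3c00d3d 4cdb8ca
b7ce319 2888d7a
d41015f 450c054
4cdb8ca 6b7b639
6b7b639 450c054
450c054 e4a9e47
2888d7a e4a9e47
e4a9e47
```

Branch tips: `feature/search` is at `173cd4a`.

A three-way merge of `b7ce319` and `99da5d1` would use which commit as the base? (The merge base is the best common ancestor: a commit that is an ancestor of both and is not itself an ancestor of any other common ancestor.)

Ancestors of b7ce319: {2888d7a, b7ce319, e4a9e47}.
Ancestors of 99da5d1: {173cd4a, 2888d7a, 99da5d1, e4a9e47}.
Common ancestors: {2888d7a, e4a9e47}.
Among these, 2888d7a is not an ancestor of any other common ancestor — it is the merge base.

2888d7a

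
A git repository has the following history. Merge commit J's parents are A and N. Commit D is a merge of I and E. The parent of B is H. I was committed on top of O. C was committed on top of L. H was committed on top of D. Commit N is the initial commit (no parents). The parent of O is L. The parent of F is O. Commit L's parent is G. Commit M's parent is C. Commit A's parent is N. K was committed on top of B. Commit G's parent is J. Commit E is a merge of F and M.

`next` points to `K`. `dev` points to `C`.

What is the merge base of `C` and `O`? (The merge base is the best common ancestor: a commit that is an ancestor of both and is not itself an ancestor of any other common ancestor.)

Ancestors of C: {A, C, G, J, L, N}.
Ancestors of O: {A, G, J, L, N, O}.
Common ancestors: {A, G, J, L, N}.
Among these, L is not an ancestor of any other common ancestor — it is the merge base.

L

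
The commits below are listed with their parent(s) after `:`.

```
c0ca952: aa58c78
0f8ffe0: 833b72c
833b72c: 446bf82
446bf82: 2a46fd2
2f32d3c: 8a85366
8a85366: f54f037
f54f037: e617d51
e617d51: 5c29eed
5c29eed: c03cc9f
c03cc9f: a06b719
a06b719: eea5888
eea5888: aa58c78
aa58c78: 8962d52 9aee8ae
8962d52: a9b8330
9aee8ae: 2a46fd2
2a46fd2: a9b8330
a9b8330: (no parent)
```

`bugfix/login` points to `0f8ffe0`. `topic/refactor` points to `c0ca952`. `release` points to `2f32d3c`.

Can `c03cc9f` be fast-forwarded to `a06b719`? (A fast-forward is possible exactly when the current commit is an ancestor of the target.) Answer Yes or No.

No

A fast-forward from c03cc9f to a06b719 is possible iff c03cc9f is an ancestor of a06b719.
Ancestors of a06b719: {2a46fd2, 8962d52, 9aee8ae, a06b719, a9b8330, aa58c78, eea5888}.
c03cc9f is not among them, so fast-forward is not possible.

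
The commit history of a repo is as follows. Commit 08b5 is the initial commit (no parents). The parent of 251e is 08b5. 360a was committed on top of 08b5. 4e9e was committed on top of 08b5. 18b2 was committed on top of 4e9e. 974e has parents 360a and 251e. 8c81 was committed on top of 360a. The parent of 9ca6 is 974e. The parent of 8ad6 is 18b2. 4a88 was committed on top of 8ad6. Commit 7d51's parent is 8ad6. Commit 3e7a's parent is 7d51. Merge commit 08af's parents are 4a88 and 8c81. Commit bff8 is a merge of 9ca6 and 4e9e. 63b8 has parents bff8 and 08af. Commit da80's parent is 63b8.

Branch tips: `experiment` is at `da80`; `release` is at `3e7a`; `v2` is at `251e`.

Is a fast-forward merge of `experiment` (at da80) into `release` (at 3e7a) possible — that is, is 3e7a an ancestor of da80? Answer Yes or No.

A fast-forward from 3e7a to da80 is possible iff 3e7a is an ancestor of da80.
Ancestors of da80: {08af, 08b5, 18b2, 251e, 360a, 4a88, 4e9e, 63b8, 8ad6, 8c81, 974e, 9ca6, bff8, da80}.
3e7a is not among them, so fast-forward is not possible.

No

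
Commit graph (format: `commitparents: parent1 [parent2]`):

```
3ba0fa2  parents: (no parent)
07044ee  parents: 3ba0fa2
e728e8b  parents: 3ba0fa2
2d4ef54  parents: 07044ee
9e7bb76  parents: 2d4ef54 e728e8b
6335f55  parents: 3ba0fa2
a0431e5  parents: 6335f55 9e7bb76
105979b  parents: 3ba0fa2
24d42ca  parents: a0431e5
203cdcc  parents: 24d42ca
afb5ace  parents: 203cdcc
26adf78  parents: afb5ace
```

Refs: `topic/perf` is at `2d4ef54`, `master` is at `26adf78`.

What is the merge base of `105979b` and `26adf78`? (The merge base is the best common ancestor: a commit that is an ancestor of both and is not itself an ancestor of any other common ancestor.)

Ancestors of 105979b: {105979b, 3ba0fa2}.
Ancestors of 26adf78: {07044ee, 203cdcc, 24d42ca, 26adf78, 2d4ef54, 3ba0fa2, 6335f55, 9e7bb76, a0431e5, afb5ace, e728e8b}.
Common ancestors: {3ba0fa2}.
The only common ancestor is 3ba0fa2, so it is the merge base.

3ba0fa2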